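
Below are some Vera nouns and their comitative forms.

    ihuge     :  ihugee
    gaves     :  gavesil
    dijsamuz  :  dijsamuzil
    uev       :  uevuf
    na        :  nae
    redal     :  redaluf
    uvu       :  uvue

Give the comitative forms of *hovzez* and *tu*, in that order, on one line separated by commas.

hovzezil, tue

Looking at the final sound of each stem: -il when the stem ends in a sibilant (*gaves*, *dijsamuz*); -uf when the stem ends in a non-sibilant consonant (*uev*, *redal*); -e when the stem ends in a vowel (*ihuge*, *na*, *uvu*).
*hovzez* — final sound /z/ (a sibilant) → -il → *hovzezil*.
The final sound of *tu* is /u/, which is a vowel, so the suffix is -e, giving *tue*.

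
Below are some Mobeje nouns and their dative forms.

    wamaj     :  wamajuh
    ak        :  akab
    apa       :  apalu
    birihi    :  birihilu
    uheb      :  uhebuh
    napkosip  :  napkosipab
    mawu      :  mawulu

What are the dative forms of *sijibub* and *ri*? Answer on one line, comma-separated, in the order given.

The pattern is voicing of the final sound: -ab when the stem ends in a voiceless consonant (*ak*, *napkosip*); -uh when the stem ends in a voiced consonant (*wamaj*, *uheb*); -lu when the stem ends in a vowel (*apa*, *birihi*, *mawu*).
*sijibub* — final sound /b/ (a voiced consonant) → -uh → *sijibubuh*.
The final sound of *ri* is /i/, which is a vowel, so the suffix is -lu, giving *rilu*.

sijibubuh, rilu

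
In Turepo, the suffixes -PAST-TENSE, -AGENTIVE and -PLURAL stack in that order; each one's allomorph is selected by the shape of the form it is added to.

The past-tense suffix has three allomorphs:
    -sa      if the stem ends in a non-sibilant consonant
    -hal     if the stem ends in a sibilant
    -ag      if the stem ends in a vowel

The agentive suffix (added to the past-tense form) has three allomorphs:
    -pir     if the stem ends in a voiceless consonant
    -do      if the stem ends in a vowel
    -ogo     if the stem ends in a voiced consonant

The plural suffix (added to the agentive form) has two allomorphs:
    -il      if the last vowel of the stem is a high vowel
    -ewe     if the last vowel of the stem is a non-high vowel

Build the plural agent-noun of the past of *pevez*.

The final sound of *pevez* is /z/, which is a sibilant, so the past-tense suffix is -hal, giving *pevezhal*.
The final sound of the past-tense form *pevezhal* is /l/, which is a voiced consonant, so the agentive suffix is -ogo, giving *pevezhalogo*.
Since the last vowel of the agentive form *pevezhalogo* is /o/ (a non-high vowel), it takes -ewe, giving *pevezhalogoewe*.

pevezhalogoewe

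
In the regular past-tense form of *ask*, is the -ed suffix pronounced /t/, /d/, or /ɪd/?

/t/

The stem *ask* ends in a voiceless consonant other than /t/.
The -ed suffix is realized as /ɪd/ after /t, d/; as /t/ after other voiceless consonants; and as /d/ after other voiced sounds.
So -ed on *ask* is pronounced /t/.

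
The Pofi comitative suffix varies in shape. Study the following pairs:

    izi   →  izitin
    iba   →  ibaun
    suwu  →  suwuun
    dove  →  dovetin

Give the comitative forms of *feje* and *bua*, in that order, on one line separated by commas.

The pattern is front/back vowel harmony: -tin when the last vowel of the stem is a front vowel (*izi*, *dove*); -un when the last vowel of the stem is a back vowel (*iba*, *suwu*).
*feje*: last vowel = /e/, a front vowel → -tin → *fejetin*.
*bua*: last vowel = /a/, a back vowel → -un → *buaun*.

fejetin, buaun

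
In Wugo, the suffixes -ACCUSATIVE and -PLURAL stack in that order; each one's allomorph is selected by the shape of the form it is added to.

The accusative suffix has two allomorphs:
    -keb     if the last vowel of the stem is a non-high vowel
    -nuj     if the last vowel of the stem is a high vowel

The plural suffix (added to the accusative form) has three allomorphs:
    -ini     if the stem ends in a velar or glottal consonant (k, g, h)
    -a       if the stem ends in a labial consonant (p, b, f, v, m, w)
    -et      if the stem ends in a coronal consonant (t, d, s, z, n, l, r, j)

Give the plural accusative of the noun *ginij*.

*ginij*: last vowel = /i/, a high vowel → -nuj → *ginijnuj*.
The accusative form *ginijnuj* — final consonant /j/ (coronal) → -et → *ginijnujet*.

ginijnujet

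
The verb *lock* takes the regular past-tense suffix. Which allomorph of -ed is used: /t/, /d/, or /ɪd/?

/t/

The stem *lock* ends in a voiceless consonant other than /t/.
The -ed suffix is realized as /ɪd/ after /t, d/; as /t/ after other voiceless consonants; and as /d/ after other voiced sounds.
So -ed on *lock* is pronounced /t/.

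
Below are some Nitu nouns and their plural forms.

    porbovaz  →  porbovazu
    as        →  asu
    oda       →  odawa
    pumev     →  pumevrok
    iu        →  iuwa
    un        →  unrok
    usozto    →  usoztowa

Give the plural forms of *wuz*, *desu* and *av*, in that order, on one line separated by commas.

wuzu, desuwa, avrok

The pattern is sibilance of the final sound: -u when the stem ends in a sibilant (*porbovaz*, *as*); -rok when the stem ends in a non-sibilant consonant (*pumev*, *un*); -wa when the stem ends in a vowel (*oda*, *iu*, *usozto*).
Since the final sound of *wuz* is /z/ (a sibilant), it takes -u, giving *wuzu*.
*desu*: final sound = /u/, a vowel → -wa → *desuwa*.
*av*: final sound = /v/, a non-sibilant consonant → -rok → *avrok*.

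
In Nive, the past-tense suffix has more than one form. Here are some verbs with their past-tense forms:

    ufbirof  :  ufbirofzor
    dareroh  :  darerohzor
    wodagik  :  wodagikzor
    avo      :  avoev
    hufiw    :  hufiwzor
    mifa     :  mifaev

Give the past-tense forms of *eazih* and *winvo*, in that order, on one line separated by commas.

eazihzor, winvoev

The suffix is conditioned by the final sound: -zor when the stem ends in a consonant (*ufbirof*, *dareroh*, *wodagik*, *hufiw*); -ev when the stem ends in a vowel (*avo*, *mifa*).
Since the final sound of *eazih* is /h/ (a consonant), it takes -zor, giving *eazihzor*.
Since the final sound of *winvo* is /o/ (a vowel), it takes -ev, giving *winvoev*.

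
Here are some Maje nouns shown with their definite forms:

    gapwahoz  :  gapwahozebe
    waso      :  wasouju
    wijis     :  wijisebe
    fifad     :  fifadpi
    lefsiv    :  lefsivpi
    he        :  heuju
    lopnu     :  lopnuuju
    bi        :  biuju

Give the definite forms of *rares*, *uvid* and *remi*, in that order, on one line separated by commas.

The alternation tracks the final sound of the stem — -ebe when the stem ends in a sibilant (*gapwahoz*, *wijis*); -pi when the stem ends in a non-sibilant consonant (*fifad*, *lefsiv*); -uju when the stem ends in a vowel (*waso*, *he*, *lopnu*, *bi*).
*rares* — final sound /s/ (a sibilant) → -ebe → *raresebe*.
*uvid* — final sound /d/ (a non-sibilant consonant) → -pi → *uvidpi*.
*remi* — final sound /i/ (a vowel) → -uju → *remiuju*.

raresebe, uvidpi, remiuju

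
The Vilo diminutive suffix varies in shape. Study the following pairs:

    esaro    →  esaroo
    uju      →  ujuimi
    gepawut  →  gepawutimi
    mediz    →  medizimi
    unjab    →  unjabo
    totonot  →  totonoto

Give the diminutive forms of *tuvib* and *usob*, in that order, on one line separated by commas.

tuvibimi, usobo

Looking at the last vowel of each stem: -imi when the last vowel of the stem is a high vowel (*uju*, *gepawut*, *mediz*); -o when the last vowel of the stem is a non-high vowel (*esaro*, *unjab*, *totonot*).
Since the last vowel of *tuvib* is /i/ (a high vowel), it takes -imi, giving *tuvibimi*.
Since the last vowel of *usob* is /o/ (a non-high vowel), it takes -o, giving *usobo*.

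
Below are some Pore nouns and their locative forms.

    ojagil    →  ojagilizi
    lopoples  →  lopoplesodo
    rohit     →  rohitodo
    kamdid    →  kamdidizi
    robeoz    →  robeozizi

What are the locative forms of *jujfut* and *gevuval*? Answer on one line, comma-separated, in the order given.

The alternation tracks the final consonant of the stem — -odo when the stem ends in a voiceless consonant (*lopoples*, *rohit*); -izi when the stem ends in a voiced consonant (*ojagil*, *kamdid*, *robeoz*).
Since the final consonant of *jujfut* is /t/ (voiceless), it takes -odo, giving *jujfutodo*.
*gevuval* — final consonant /l/ (voiced) → -izi → *gevuvalizi*.

jujfutodo, gevuvalizi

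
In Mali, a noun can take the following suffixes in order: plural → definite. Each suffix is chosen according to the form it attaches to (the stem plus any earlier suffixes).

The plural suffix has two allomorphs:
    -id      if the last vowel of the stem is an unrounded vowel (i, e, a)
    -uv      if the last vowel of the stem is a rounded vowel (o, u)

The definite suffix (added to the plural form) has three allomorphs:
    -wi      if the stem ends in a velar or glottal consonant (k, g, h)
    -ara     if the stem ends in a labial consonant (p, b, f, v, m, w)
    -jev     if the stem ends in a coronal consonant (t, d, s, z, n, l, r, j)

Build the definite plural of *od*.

oduvara

*od*: last vowel = /o/, a rounded vowel → -uv → *oduv*.
The plural form *oduv*: final consonant = /v/, labial → -ara → *oduvara*.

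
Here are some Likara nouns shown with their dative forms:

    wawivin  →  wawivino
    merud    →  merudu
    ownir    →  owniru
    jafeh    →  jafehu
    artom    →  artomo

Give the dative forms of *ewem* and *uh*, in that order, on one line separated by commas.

ewemo, uhu

The pattern is nasality of the final consonant: -o when the stem ends in a nasal (*wawivin*, *artom*); -u when the stem ends in a non-nasal consonant (*merud*, *ownir*, *jafeh*).
The final consonant of *ewem* is /m/, which is a nasal, so the suffix is -o, giving *ewemo*.
*uh* — final consonant /h/ (non-nasal) → -u → *uhu*.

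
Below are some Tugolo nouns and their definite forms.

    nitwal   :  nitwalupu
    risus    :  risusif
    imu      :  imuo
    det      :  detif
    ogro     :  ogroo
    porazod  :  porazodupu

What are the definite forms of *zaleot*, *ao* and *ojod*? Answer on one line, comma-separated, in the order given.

zaleotif, aoo, ojodupu

Looking at the final sound of each stem: -if when the stem ends in a voiceless consonant (*risus*, *det*); -upu when the stem ends in a voiced consonant (*nitwal*, *porazod*); -o when the stem ends in a vowel (*imu*, *ogro*).
Since the final sound of *zaleot* is /t/ (a voiceless consonant), it takes -if, giving *zaleotif*.
*ao* — final sound /o/ (a vowel) → -o → *aoo*.
*ojod*: final sound = /d/, a voiced consonant → -upu → *ojodupu*.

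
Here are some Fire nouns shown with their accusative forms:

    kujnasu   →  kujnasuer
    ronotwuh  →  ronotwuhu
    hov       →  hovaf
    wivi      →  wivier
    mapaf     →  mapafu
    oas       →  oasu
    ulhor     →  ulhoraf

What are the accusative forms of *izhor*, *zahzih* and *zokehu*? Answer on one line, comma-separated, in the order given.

The pattern is voicing of the final sound: -u when the stem ends in a voiceless consonant (*ronotwuh*, *mapaf*, *oas*); -af when the stem ends in a voiced consonant (*hov*, *ulhor*); -er when the stem ends in a vowel (*kujnasu*, *wivi*).
*izhor* — final sound /r/ (a voiced consonant) → -af → *izhoraf*.
*zahzih*: final sound = /h/, a voiceless consonant → -u → *zahzihu*.
Since the final sound of *zokehu* is /u/ (a vowel), it takes -er, giving *zokehuer*.

izhoraf, zahzihu, zokehuer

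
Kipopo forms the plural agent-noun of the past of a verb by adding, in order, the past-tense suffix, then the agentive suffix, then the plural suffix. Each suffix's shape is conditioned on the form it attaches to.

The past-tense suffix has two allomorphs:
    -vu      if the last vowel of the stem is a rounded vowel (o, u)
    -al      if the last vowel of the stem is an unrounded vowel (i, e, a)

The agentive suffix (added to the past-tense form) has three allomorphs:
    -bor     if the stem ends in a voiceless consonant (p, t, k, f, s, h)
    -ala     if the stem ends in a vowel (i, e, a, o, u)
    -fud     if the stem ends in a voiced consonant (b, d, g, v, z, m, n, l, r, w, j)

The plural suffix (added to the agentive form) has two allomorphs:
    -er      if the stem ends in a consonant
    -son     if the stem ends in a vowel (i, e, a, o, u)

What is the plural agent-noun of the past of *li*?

The last vowel of *li* is /i/, which is an unrounded vowel, so the past-tense suffix is -al, giving *lial*.
Since the final sound of the past-tense form *lial* is /l/ (a voiced consonant), it takes -fud, giving *lialfud*.
The agentive form *lialfud* — final sound /d/ (a consonant) → -er → *lialfuder*.

lialfuder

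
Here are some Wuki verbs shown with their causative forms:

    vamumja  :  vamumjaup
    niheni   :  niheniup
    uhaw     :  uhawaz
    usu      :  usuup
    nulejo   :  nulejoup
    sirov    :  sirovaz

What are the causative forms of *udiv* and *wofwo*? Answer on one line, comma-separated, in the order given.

The pattern is consonant vs. vowel: -az when the stem ends in a consonant (*uhaw*, *sirov*); -up when the stem ends in a vowel (*vamumja*, *niheni*, *usu*, *nulejo*).
The final sound of *udiv* is /v/, which is a consonant, so the suffix is -az, giving *udivaz*.
Since the final sound of *wofwo* is /o/ (a vowel), it takes -up, giving *wofwoup*.

udivaz, wofwoup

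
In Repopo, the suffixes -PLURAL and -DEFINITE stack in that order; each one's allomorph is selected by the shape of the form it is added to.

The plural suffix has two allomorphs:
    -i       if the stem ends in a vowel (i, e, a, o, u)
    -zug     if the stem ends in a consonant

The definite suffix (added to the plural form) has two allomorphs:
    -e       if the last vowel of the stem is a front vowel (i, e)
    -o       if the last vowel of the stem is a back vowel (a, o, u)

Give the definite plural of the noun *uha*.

*uha* — final sound /a/ (a vowel) → -i → *uhai*.
The plural form *uhai*: last vowel = /i/, a front vowel → -e → *uhaie*.

uhaie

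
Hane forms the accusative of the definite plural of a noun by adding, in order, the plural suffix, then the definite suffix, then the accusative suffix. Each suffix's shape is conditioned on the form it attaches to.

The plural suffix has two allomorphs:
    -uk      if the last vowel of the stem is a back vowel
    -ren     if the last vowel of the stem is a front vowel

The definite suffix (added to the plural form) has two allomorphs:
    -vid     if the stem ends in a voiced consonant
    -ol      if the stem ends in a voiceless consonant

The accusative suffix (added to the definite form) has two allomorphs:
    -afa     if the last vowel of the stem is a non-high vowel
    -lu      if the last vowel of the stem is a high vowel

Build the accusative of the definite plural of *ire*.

The last vowel of *ire* is /e/, which is a front vowel, so the plural suffix is -ren, giving *ireren*.
The final consonant of the plural form *ireren* is /n/, which is voiced, so the definite suffix is -vid, giving *irerenvid*.
Since the last vowel of the definite form *irerenvid* is /i/ (a high vowel), it takes -lu, giving *irerenvidlu*.

irerenvidlu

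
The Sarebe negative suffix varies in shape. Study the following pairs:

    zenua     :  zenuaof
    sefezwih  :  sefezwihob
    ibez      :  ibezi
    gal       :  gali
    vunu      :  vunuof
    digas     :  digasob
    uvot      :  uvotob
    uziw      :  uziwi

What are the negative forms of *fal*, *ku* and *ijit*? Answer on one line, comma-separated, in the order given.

The pattern is voicing of the final sound: -ob when the stem ends in a voiceless consonant (*sefezwih*, *digas*, *uvot*); -i when the stem ends in a voiced consonant (*ibez*, *gal*, *uziw*); -of when the stem ends in a vowel (*zenua*, *vunu*).
*fal*: final sound = /l/, a voiced consonant → -i → *fali*.
Since the final sound of *ku* is /u/ (a vowel), it takes -of, giving *kuof*.
Since the final sound of *ijit* is /t/ (a voiceless consonant), it takes -ob, giving *ijitob*.

fali, kuof, ijitob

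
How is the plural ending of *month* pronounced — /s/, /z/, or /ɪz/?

The stem *month* ends in a voiceless non-sibilant consonant.
The plural suffix surfaces as /ɪz/ after sibilants, /s/ after other voiceless consonants, and /z/ after other voiced sounds.
So the plural -s on *month* is pronounced /s/.

/s/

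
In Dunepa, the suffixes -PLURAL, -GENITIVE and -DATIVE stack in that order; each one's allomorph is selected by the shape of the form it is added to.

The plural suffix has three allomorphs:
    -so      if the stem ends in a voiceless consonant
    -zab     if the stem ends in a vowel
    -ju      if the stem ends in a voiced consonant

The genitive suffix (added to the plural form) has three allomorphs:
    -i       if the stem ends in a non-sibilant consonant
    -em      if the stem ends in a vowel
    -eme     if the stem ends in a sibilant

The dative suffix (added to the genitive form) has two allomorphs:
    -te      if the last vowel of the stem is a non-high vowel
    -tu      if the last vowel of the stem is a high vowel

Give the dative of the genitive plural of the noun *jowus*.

*jowus*: final sound = /s/, a voiceless consonant → -so → *jowusso*.
The plural form *jowusso*: final sound = /o/, a vowel → -em → *jowussoem*.
The genitive form *jowussoem*: last vowel = /e/, a non-high vowel → -te → *jowussoemte*.

jowussoemte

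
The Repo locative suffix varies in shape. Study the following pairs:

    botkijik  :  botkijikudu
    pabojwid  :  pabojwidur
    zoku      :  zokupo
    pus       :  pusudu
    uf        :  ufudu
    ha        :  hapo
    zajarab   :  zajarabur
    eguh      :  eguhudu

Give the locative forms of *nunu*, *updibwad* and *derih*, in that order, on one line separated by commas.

nunupo, updibwadur, derihudu

The pattern is voicing of the final sound: -udu when the stem ends in a voiceless consonant (*botkijik*, *pus*, *uf*, *eguh*); -ur when the stem ends in a voiced consonant (*pabojwid*, *zajarab*); -po when the stem ends in a vowel (*zoku*, *ha*).
*nunu* — final sound /u/ (a vowel) → -po → *nunupo*.
Since the final sound of *updibwad* is /d/ (a voiced consonant), it takes -ur, giving *updibwadur*.
Since the final sound of *derih* is /h/ (a voiceless consonant), it takes -udu, giving *derihudu*.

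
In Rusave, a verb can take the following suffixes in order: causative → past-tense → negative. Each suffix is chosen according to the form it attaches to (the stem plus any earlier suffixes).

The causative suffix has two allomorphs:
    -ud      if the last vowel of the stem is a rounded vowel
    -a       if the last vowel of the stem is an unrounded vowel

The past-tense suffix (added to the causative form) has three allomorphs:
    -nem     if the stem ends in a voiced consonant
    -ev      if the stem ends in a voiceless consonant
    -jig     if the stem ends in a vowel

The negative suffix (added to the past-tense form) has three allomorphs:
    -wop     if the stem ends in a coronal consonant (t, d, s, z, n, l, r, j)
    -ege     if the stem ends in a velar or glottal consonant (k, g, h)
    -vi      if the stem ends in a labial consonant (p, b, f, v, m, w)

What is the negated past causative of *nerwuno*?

nerwunoudnemvi

*nerwuno* — last vowel /o/ (a rounded vowel) → -ud → *nerwunoud*.
Since the final sound of the causative form *nerwunoud* is /d/ (a voiced consonant), it takes -nem, giving *nerwunoudnem*.
The past-tense form *nerwunoudnem* — final consonant /m/ (labial) → -vi → *nerwunoudnemvi*.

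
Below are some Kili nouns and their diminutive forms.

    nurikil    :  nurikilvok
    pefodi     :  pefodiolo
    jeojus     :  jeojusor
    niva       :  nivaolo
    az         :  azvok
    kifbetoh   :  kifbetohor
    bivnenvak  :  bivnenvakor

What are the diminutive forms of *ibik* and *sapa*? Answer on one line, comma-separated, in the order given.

ibikor, sapaolo

The pattern is voicing of the final sound: -or when the stem ends in a voiceless consonant (*jeojus*, *kifbetoh*, *bivnenvak*); -vok when the stem ends in a voiced consonant (*nurikil*, *az*); -olo when the stem ends in a vowel (*pefodi*, *niva*).
Since the final sound of *ibik* is /k/ (a voiceless consonant), it takes -or, giving *ibikor*.
Since the final sound of *sapa* is /a/ (a vowel), it takes -olo, giving *sapaolo*.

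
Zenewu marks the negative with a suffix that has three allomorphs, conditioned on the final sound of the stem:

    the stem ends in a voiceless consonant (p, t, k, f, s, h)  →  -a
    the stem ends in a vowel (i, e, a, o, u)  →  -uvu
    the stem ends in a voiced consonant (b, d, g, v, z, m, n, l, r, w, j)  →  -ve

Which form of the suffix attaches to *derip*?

Since the final sound of *derip* is /p/ (a voiceless consonant), it takes -a.

-a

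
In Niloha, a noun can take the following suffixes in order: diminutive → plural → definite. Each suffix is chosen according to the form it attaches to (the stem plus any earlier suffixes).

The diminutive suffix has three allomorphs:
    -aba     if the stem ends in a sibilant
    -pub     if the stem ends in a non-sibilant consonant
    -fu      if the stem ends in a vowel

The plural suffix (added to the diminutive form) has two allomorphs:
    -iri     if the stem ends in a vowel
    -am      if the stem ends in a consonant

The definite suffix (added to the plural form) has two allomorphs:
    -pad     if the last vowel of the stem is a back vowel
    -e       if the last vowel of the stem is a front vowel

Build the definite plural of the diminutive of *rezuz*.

rezuzabairie

The final sound of *rezuz* is /z/, which is a sibilant, so the diminutive suffix is -aba, giving *rezuzaba*.
Since the final sound of the diminutive form *rezuzaba* is /a/ (a vowel), it takes -iri, giving *rezuzabairi*.
The plural form *rezuzabairi*: last vowel = /i/, a front vowel → -e → *rezuzabairie*.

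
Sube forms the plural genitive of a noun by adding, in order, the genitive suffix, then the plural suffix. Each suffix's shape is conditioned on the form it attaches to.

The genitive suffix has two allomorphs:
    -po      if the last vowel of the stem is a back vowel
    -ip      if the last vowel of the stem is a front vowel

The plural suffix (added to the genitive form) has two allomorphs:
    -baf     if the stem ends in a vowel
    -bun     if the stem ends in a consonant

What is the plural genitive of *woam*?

woampobaf

Since the last vowel of *woam* is /a/ (a back vowel), it takes -po, giving *woampo*.
The final sound of the genitive form *woampo* is /o/, which is a vowel, so the plural suffix is -baf, giving *woampobaf*.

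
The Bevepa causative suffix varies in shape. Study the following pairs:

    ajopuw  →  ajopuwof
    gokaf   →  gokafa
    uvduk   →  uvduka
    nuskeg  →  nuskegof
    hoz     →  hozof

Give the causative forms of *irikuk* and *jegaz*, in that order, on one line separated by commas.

The suffix is conditioned by the final consonant: -a when the stem ends in a voiceless consonant (*gokaf*, *uvduk*); -of when the stem ends in a voiced consonant (*ajopuw*, *nuskeg*, *hoz*).
*irikuk*: final consonant = /k/, voiceless → -a → *irikuka*.
*jegaz*: final consonant = /z/, voiced → -of → *jegazof*.

irikuka, jegazof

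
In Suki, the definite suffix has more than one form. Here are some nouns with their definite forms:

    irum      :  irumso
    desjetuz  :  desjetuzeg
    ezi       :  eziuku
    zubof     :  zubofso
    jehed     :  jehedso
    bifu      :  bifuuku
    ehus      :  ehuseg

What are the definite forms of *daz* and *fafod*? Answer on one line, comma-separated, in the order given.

The alternation tracks the final sound of the stem — -eg when the stem ends in a sibilant (*desjetuz*, *ehus*); -so when the stem ends in a non-sibilant consonant (*irum*, *zubof*, *jehed*); -uku when the stem ends in a vowel (*ezi*, *bifu*).
*daz* — final sound /z/ (a sibilant) → -eg → *dazeg*.
The final sound of *fafod* is /d/, which is a non-sibilant consonant, so the suffix is -so, giving *fafodso*.

dazeg, fafodso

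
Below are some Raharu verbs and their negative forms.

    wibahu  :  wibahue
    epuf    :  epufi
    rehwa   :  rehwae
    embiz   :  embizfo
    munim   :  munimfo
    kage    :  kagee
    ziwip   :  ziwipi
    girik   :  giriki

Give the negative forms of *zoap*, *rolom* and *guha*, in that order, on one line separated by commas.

zoapi, rolomfo, guhae

The alternation tracks the final sound of the stem — -i when the stem ends in a voiceless consonant (*epuf*, *ziwip*, *girik*); -fo when the stem ends in a voiced consonant (*embiz*, *munim*); -e when the stem ends in a vowel (*wibahu*, *rehwa*, *kage*).
The final sound of *zoap* is /p/, which is a voiceless consonant, so the suffix is -i, giving *zoapi*.
*rolom*: final sound = /m/, a voiced consonant → -fo → *rolomfo*.
Since the final sound of *guha* is /a/ (a vowel), it takes -e, giving *guhae*.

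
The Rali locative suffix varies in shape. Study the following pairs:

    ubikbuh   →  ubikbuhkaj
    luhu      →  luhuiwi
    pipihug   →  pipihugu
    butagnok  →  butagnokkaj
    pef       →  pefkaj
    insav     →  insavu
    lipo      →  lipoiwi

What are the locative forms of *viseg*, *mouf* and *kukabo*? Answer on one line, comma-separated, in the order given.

The suffix is conditioned by the final sound: -kaj when the stem ends in a voiceless consonant (*ubikbuh*, *butagnok*, *pef*); -u when the stem ends in a voiced consonant (*pipihug*, *insav*); -iwi when the stem ends in a vowel (*luhu*, *lipo*).
Since the final sound of *viseg* is /g/ (a voiced consonant), it takes -u, giving *visegu*.
*mouf* — final sound /f/ (a voiceless consonant) → -kaj → *moufkaj*.
Since the final sound of *kukabo* is /o/ (a vowel), it takes -iwi, giving *kukaboiwi*.

visegu, moufkaj, kukaboiwi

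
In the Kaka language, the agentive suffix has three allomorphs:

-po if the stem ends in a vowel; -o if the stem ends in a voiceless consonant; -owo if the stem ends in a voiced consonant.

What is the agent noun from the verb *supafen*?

supafenowo

The final sound of *supafen* is /n/, which is a voiced consonant, so the suffix is -owo, giving *supafenowo*.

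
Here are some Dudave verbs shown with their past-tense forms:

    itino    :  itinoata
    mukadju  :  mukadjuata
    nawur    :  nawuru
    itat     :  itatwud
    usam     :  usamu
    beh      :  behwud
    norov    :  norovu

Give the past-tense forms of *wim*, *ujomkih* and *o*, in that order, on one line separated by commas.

wimu, ujomkihwud, oata

The suffix is conditioned by the final sound: -wud when the stem ends in a voiceless consonant (*itat*, *beh*); -u when the stem ends in a voiced consonant (*nawur*, *usam*, *norov*); -ata when the stem ends in a vowel (*itino*, *mukadju*).
Since the final sound of *wim* is /m/ (a voiced consonant), it takes -u, giving *wimu*.
The final sound of *ujomkih* is /h/, which is a voiceless consonant, so the suffix is -wud, giving *ujomkihwud*.
Since the final sound of *o* is /o/ (a vowel), it takes -ata, giving *oata*.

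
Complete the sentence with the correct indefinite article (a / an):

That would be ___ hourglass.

The indefinite article is chosen by the initial *sound* of the following word, not its spelling.
*hourglass* begins with the sound /aʊ/ (silent h) — a vowel sound.
So the article is *an*: That would be an hourglass.

an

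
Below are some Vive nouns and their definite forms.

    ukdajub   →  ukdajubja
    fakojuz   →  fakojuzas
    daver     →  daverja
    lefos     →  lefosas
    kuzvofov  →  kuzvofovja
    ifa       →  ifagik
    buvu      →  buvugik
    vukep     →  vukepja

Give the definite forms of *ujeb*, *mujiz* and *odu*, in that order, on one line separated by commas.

ujebja, mujizas, odugik

The alternation tracks the final sound of the stem — -as when the stem ends in a sibilant (*fakojuz*, *lefos*); -ja when the stem ends in a non-sibilant consonant (*ukdajub*, *daver*, *kuzvofov*, *vukep*); -gik when the stem ends in a vowel (*ifa*, *buvu*).
The final sound of *ujeb* is /b/, which is a non-sibilant consonant, so the suffix is -ja, giving *ujebja*.
*mujiz* — final sound /z/ (a sibilant) → -as → *mujizas*.
The final sound of *odu* is /u/, which is a vowel, so the suffix is -gik, giving *odugik*.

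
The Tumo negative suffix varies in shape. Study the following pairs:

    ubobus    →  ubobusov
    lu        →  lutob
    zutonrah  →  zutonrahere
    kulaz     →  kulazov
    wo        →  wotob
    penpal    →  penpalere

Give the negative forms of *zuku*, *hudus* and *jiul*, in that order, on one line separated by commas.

The alternation tracks the final sound of the stem — -ov when the stem ends in a sibilant (*ubobus*, *kulaz*); -ere when the stem ends in a non-sibilant consonant (*zutonrah*, *penpal*); -tob when the stem ends in a vowel (*lu*, *wo*).
The final sound of *zuku* is /u/, which is a vowel, so the suffix is -tob, giving *zukutob*.
The final sound of *hudus* is /s/, which is a sibilant, so the suffix is -ov, giving *hudusov*.
*jiul* — final sound /l/ (a non-sibilant consonant) → -ere → *jiulere*.

zukutob, hudusov, jiulere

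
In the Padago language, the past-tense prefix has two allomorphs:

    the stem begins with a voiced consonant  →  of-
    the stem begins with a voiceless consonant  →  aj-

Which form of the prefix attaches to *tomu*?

*tomu*: first consonant = /t/, voiceless → aj-.

aj-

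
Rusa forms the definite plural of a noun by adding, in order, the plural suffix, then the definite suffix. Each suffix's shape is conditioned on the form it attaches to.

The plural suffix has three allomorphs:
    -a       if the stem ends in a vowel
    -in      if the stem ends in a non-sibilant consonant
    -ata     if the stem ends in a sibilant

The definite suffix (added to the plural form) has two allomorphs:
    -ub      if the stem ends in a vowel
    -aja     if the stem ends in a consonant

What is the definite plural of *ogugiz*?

ogugizataub

*ogugiz* — final sound /z/ (a sibilant) → -ata → *ogugizata*.
The plural form *ogugizata* — final sound /a/ (a vowel) → -ub → *ogugizataub*.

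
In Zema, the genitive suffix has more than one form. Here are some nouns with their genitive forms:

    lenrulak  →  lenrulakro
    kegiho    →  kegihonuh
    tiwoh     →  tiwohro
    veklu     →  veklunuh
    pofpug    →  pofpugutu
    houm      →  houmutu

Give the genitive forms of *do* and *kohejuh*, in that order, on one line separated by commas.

donuh, kohejuhro

The pattern is voicing of the final sound: -ro when the stem ends in a voiceless consonant (*lenrulak*, *tiwoh*); -utu when the stem ends in a voiced consonant (*pofpug*, *houm*); -nuh when the stem ends in a vowel (*kegiho*, *veklu*).
*do*: final sound = /o/, a vowel → -nuh → *donuh*.
The final sound of *kohejuh* is /h/, which is a voiceless consonant, so the suffix is -ro, giving *kohejuhro*.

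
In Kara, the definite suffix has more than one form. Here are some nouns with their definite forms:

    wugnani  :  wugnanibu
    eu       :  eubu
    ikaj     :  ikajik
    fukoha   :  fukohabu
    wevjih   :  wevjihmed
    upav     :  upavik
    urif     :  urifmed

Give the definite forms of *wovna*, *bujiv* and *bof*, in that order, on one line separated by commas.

The suffix is conditioned by the final sound: -med when the stem ends in a voiceless consonant (*wevjih*, *urif*); -ik when the stem ends in a voiced consonant (*ikaj*, *upav*); -bu when the stem ends in a vowel (*wugnani*, *eu*, *fukoha*).
*wovna*: final sound = /a/, a vowel → -bu → *wovnabu*.
The final sound of *bujiv* is /v/, which is a voiced consonant, so the suffix is -ik, giving *bujivik*.
Since the final sound of *bof* is /f/ (a voiceless consonant), it takes -med, giving *bofmed*.

wovnabu, bujivik, bofmed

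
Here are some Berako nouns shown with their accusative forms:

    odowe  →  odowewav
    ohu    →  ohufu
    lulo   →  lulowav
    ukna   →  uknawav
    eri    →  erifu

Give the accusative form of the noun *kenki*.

kenkifu

Looking at the last vowel of each stem: -fu when the last vowel of the stem is a high vowel (*ohu*, *eri*); -wav when the last vowel of the stem is a non-high vowel (*odowe*, *lulo*, *ukna*).
*kenki*: last vowel = /i/, a high vowel → -fu → *kenkifu*.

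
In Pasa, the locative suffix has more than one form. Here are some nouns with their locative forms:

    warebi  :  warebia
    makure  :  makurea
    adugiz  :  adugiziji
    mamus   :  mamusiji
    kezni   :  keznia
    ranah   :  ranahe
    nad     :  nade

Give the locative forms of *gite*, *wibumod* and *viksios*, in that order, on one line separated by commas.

gitea, wibumode, viksiosiji

The suffix is conditioned by the final sound: -iji when the stem ends in a sibilant (*adugiz*, *mamus*); -e when the stem ends in a non-sibilant consonant (*ranah*, *nad*); -a when the stem ends in a vowel (*warebi*, *makure*, *kezni*).
The final sound of *gite* is /e/, which is a vowel, so the suffix is -a, giving *gitea*.
Since the final sound of *wibumod* is /d/ (a non-sibilant consonant), it takes -e, giving *wibumode*.
*viksios*: final sound = /s/, a sibilant → -iji → *viksiosiji*.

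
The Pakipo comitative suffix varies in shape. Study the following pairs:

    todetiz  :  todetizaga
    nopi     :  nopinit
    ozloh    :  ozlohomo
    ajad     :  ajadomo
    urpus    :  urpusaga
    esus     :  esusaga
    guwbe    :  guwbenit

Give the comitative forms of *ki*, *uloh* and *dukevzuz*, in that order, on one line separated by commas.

The pattern is sibilance of the final sound: -aga when the stem ends in a sibilant (*todetiz*, *urpus*, *esus*); -omo when the stem ends in a non-sibilant consonant (*ozloh*, *ajad*); -nit when the stem ends in a vowel (*nopi*, *guwbe*).
Since the final sound of *ki* is /i/ (a vowel), it takes -nit, giving *kinit*.
Since the final sound of *uloh* is /h/ (a non-sibilant consonant), it takes -omo, giving *ulohomo*.
Since the final sound of *dukevzuz* is /z/ (a sibilant), it takes -aga, giving *dukevzuzaga*.

kinit, ulohomo, dukevzuzaga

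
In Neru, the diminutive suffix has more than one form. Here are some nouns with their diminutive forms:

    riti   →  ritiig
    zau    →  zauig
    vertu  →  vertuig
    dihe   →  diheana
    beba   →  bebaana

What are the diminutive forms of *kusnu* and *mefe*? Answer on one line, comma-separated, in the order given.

kusnuig, mefeana

The alternation tracks the last vowel of the stem — -ig when the last vowel of the stem is a high vowel (*riti*, *zau*, *vertu*); -ana when the last vowel of the stem is a non-high vowel (*dihe*, *beba*).
Since the last vowel of *kusnu* is /u/ (a high vowel), it takes -ig, giving *kusnuig*.
*mefe* — last vowel /e/ (a non-high vowel) → -ana → *mefeana*.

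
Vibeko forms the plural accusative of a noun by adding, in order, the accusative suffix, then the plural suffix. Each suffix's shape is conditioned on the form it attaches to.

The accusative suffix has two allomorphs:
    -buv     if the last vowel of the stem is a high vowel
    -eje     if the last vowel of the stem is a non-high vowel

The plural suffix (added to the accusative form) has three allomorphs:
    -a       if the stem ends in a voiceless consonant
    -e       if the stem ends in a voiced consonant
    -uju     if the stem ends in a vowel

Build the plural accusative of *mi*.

Since the last vowel of *mi* is /i/ (a high vowel), it takes -buv, giving *mibuv*.
The accusative form *mibuv* — final sound /v/ (a voiced consonant) → -e → *mibuve*.

mibuve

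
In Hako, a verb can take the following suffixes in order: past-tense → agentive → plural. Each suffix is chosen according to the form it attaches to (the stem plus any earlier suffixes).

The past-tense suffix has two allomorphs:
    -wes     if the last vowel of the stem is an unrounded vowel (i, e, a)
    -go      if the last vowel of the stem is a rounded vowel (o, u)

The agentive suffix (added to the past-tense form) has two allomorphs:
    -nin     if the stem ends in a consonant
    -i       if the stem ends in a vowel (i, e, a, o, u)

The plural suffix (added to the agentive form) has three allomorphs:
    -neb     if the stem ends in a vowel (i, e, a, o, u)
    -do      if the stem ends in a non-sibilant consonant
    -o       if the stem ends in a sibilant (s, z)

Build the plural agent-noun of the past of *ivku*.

Since the last vowel of *ivku* is /u/ (a rounded vowel), it takes -go, giving *ivkugo*.
The past-tense form *ivkugo*: final sound = /o/, a vowel → -i → *ivkugoi*.
Since the final sound of the agentive form *ivkugoi* is /i/ (a vowel), it takes -neb, giving *ivkugoineb*.

ivkugoineb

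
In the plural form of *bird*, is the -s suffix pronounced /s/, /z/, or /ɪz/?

The stem *bird* ends in a voiced non-sibilant sound.
The plural suffix surfaces as /ɪz/ after sibilants, /s/ after other voiceless consonants, and /z/ after other voiced sounds.
So the plural -s on *bird* is pronounced /z/.

/z/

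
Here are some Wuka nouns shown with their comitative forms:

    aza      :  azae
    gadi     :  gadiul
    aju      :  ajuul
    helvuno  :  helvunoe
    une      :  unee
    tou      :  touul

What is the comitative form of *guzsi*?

The pattern is height harmony: -ul when the last vowel of the stem is a high vowel (*gadi*, *aju*, *tou*); -e when the last vowel of the stem is a non-high vowel (*aza*, *helvuno*, *une*).
*guzsi* — last vowel /i/ (a high vowel) → -ul → *guzsiul*.

guzsiul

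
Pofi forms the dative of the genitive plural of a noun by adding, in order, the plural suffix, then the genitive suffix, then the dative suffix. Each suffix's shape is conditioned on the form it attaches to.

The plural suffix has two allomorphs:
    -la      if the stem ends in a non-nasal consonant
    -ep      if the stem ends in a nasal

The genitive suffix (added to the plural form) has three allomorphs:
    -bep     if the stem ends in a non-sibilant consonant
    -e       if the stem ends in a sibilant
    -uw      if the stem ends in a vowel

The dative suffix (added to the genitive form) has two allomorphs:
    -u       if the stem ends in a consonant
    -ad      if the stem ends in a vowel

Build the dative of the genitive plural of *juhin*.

*juhin*: final consonant = /n/, a nasal → -ep → *juhinep*.
The final sound of the plural form *juhinep* is /p/, which is a non-sibilant consonant, so the genitive suffix is -bep, giving *juhinepbep*.
The genitive form *juhinepbep* — final sound /p/ (a consonant) → -u → *juhinepbepu*.

juhinepbepu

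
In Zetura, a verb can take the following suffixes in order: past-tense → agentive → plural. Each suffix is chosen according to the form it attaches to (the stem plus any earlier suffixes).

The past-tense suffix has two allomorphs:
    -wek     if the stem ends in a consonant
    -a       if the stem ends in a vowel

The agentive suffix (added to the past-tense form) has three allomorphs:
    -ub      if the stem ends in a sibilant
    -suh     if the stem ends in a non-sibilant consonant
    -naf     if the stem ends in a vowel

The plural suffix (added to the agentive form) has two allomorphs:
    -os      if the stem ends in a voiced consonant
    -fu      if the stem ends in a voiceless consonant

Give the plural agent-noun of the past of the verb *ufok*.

ufokweksuhfu

*ufok*: final sound = /k/, a consonant → -wek → *ufokwek*.
The past-tense form *ufokwek*: final sound = /k/, a non-sibilant consonant → -suh → *ufokweksuh*.
The agentive form *ufokweksuh*: final consonant = /h/, voiceless → -fu → *ufokweksuhfu*.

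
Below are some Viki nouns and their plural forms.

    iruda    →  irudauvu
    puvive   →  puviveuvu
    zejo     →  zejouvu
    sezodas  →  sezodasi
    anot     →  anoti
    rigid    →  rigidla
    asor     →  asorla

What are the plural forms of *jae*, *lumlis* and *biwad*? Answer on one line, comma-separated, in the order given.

jaeuvu, lumlisi, biwadla

The alternation tracks the final sound of the stem — -i when the stem ends in a voiceless consonant (*sezodas*, *anot*); -la when the stem ends in a voiced consonant (*rigid*, *asor*); -uvu when the stem ends in a vowel (*iruda*, *puvive*, *zejo*).
The final sound of *jae* is /e/, which is a vowel, so the suffix is -uvu, giving *jaeuvu*.
*lumlis* — final sound /s/ (a voiceless consonant) → -i → *lumlisi*.
*biwad* — final sound /d/ (a voiced consonant) → -la → *biwadla*.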